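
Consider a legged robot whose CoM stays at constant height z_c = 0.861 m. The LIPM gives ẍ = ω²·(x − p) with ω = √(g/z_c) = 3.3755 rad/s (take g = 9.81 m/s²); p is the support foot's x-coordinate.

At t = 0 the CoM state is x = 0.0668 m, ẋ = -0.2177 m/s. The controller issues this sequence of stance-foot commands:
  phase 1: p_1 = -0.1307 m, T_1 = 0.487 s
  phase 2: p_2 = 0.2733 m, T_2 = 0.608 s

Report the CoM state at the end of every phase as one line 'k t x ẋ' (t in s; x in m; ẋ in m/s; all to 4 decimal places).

phase 1: p=-0.1307, T=0.487, ωT=1.643868, cosh=2.684191, sinh=2.490960; start (x,ẋ)=(0.066800, -0.217700) → end (x,ẋ)=(0.238775, 1.076278)
phase 2: p=0.2733, T=0.608, ωT=2.052304, cosh=3.957129, sinh=3.828690; start (x,ẋ)=(0.238775, 1.076278) → end (x,ẋ)=(1.357459, 3.812784)

1 0.4870 0.2388 1.0763
2 1.0950 1.3575 3.8128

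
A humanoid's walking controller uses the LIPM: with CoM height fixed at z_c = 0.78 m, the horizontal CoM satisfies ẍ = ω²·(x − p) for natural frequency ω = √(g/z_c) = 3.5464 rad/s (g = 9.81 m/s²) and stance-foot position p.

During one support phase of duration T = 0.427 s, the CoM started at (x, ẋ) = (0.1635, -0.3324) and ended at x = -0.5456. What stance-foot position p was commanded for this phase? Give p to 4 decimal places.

ωT = 3.5464·0.427 = 1.514313; cosh(ωT) = 2.383128, sinh(ωT) = 2.163168
x(T) = p + (x₀−p)·cosh(ωT) + (ẋ₀/ω)·sinh(ωT) ⇒ p·(1 − cosh) = x(T) − x₀·cosh − (ẋ₀/ω)·sinh
numerator   = -0.5456 − (0.1635)·2.383128 − (-0.3324/3.5464)·2.163168 = -0.732490
denominator = 1 − 2.383128 = -1.383128
p = -0.732490 / -1.383128 = 0.5296

p = 0.5296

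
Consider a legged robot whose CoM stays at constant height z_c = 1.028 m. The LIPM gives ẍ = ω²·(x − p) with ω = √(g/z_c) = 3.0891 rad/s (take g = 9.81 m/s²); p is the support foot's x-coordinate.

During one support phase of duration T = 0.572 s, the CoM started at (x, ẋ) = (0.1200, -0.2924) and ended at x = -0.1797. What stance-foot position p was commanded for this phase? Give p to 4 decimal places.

p = 0.1353

ωT = 3.0891·0.572 = 1.766965; cosh(ωT) = 3.011957, sinh(ωT) = 2.841106
x(T) = p + (x₀−p)·cosh(ωT) + (ẋ₀/ω)·sinh(ωT) ⇒ p·(1 − cosh) = x(T) − x₀·cosh − (ẋ₀/ω)·sinh
numerator   = -0.1797 − (0.1200)·3.011957 − (-0.2924/3.0891)·2.841106 = -0.272209
denominator = 1 − 3.011957 = -2.011957
p = -0.272209 / -2.011957 = 0.1353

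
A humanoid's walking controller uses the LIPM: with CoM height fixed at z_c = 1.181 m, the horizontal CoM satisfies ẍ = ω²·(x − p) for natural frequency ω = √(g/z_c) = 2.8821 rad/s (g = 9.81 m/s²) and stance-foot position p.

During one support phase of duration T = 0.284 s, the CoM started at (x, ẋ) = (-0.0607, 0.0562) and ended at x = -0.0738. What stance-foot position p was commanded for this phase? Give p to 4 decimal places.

p = 0.0266

ωT = 2.8821·0.284 = 0.818516; cosh(ωT) = 1.354110, sinh(ωT) = 0.913024
x(T) = p + (x₀−p)·cosh(ωT) + (ẋ₀/ω)·sinh(ωT) ⇒ p·(1 − cosh) = x(T) − x₀·cosh − (ẋ₀/ω)·sinh
numerator   = -0.0738 − (-0.0607)·1.354110 − (0.0562/2.8821)·0.913024 = -0.009409
denominator = 1 − 1.354110 = -0.354110
p = -0.009409 / -0.354110 = 0.0266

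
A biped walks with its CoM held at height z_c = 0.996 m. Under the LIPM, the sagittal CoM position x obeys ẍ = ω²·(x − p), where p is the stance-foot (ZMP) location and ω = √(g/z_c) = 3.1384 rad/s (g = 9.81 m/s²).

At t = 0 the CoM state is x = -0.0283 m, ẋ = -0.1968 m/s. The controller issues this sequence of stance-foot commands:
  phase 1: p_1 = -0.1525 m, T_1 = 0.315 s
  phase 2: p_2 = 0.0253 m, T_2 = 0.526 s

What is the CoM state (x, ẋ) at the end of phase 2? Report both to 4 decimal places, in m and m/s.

x = -0.0178, ẋ = -0.0699

phase 1: p=-0.1525, T=0.315, ωT=0.988596, cosh=1.529779, sinh=1.157680; start (x,ẋ)=(-0.028300, -0.196800) → end (x,ẋ)=(-0.035096, 0.150191)
phase 2: p=0.0253, T=0.526, ωT=1.650798, cosh=2.701518, sinh=2.509621; start (x,ẋ)=(-0.035096, 0.150191) → end (x,ẋ)=(-0.017762, -0.069950)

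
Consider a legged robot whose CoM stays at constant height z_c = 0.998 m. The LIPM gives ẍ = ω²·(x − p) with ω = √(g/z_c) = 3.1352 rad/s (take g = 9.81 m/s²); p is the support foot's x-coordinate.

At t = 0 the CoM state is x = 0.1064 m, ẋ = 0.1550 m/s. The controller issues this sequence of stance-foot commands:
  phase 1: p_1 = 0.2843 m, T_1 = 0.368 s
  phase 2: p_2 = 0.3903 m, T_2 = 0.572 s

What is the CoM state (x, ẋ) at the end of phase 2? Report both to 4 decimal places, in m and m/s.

x = -1.1666, ẋ = -4.7885

phase 1: p=0.2843, T=0.368, ωT=1.153754, cosh=1.742760, sinh=1.427310; start (x,ẋ)=(0.106400, 0.155000) → end (x,ẋ)=(0.044827, -0.525957)
phase 2: p=0.3903, T=0.572, ωT=1.793334, cosh=3.087931, sinh=2.921526; start (x,ẋ)=(0.044827, -0.525957) → end (x,ẋ)=(-1.166608, -4.788501)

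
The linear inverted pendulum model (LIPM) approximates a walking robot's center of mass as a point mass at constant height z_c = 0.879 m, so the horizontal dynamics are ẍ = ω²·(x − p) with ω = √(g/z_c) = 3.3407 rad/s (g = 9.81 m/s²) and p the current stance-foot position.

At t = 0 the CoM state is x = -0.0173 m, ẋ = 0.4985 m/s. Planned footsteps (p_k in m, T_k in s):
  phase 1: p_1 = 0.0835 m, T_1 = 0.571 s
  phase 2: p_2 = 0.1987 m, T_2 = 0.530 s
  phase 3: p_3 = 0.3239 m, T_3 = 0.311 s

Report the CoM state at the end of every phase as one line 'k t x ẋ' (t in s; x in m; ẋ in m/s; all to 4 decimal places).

1 0.5710 0.2280 0.6068
2 1.1010 0.8054 2.1135
3 1.4120 1.8716 5.3491

phase 1: p=0.0835, T=0.571, ωT=1.907540, cosh=3.442470, sinh=3.294025; start (x,ẋ)=(-0.017300, 0.498500) → end (x,ẋ)=(0.228034, 0.606833)
phase 2: p=0.1987, T=0.530, ωT=1.770571, cosh=3.022221, sinh=2.851985; start (x,ẋ)=(0.228034, 0.606833) → end (x,ẋ)=(0.805413, 2.113468)
phase 3: p=0.3239, T=0.311, ωT=1.038958, cosh=1.590046, sinh=1.236223; start (x,ẋ)=(0.805413, 2.113468) → end (x,ẋ)=(1.871615, 5.349089)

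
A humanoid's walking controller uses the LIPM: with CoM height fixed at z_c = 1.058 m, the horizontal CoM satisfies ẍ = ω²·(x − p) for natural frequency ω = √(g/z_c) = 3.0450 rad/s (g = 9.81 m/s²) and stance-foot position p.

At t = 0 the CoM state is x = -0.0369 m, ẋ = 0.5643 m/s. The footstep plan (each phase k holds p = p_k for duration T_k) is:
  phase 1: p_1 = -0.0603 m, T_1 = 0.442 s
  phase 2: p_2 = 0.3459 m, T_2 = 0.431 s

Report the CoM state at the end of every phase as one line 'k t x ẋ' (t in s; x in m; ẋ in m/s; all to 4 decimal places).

1 0.4420 0.3195 1.2849
2 0.8730 1.0204 2.4214

phase 1: p=-0.0603, T=0.442, ωT=1.345890, cosh=2.050956, sinh=1.790648; start (x,ẋ)=(-0.036900, 0.564300) → end (x,ẋ)=(0.319536, 1.284944)
phase 2: p=0.3459, T=0.431, ωT=1.312395, cosh=1.992118, sinh=1.722943; start (x,ẋ)=(0.319536, 1.284944) → end (x,ẋ)=(1.020435, 2.421442)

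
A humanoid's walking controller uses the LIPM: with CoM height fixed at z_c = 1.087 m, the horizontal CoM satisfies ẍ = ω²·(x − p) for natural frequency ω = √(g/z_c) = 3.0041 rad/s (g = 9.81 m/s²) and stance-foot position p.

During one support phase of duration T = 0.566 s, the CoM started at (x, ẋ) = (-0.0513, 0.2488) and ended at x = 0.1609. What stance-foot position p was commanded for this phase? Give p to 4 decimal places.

p = -0.0475

ωT = 3.0041·0.566 = 1.700321; cosh(ωT) = 2.829164, sinh(ωT) = 2.646539
x(T) = p + (x₀−p)·cosh(ωT) + (ẋ₀/ω)·sinh(ωT) ⇒ p·(1 − cosh) = x(T) − x₀·cosh − (ẋ₀/ω)·sinh
numerator   = 0.1609 − (-0.0513)·2.829164 − (0.2488/3.0041)·2.646539 = 0.086849
denominator = 1 − 2.829164 = -1.829164
p = 0.086849 / -1.829164 = -0.0475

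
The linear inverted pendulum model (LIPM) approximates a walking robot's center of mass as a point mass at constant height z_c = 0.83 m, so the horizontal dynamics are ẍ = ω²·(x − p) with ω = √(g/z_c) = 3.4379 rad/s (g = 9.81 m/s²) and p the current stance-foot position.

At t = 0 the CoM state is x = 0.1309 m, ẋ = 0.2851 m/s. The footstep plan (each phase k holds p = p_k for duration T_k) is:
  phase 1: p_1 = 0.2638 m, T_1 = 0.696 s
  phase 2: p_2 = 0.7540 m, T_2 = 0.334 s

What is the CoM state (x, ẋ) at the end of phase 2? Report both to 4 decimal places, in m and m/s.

phase 1: p=0.2638, T=0.696, ωT=2.392778, cosh=5.517617, sinh=5.426241; start (x,ẋ)=(0.130900, 0.285100) → end (x,ẋ)=(-0.019501, -0.906160)
phase 2: p=0.7540, T=0.334, ωT=1.148259, cosh=1.734943, sinh=1.417755; start (x,ẋ)=(-0.019501, -0.906160) → end (x,ẋ)=(-0.961672, -5.342257)

x = -0.9617, ẋ = -5.3423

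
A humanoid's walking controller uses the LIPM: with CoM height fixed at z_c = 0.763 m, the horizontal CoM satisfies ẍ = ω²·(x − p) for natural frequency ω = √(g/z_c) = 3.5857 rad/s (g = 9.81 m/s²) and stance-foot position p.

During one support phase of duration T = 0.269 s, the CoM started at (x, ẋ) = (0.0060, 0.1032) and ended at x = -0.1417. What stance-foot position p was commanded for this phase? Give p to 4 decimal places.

p = 0.3642

ωT = 3.5857·0.269 = 0.964553; cosh(ωT) = 1.502384, sinh(ωT) = 1.121231
x(T) = p + (x₀−p)·cosh(ωT) + (ẋ₀/ω)·sinh(ωT) ⇒ p·(1 − cosh) = x(T) − x₀·cosh − (ẋ₀/ω)·sinh
numerator   = -0.1417 − (0.0060)·1.502384 − (0.1032/3.5857)·1.121231 = -0.182984
denominator = 1 − 1.502384 = -0.502384
p = -0.182984 / -0.502384 = 0.3642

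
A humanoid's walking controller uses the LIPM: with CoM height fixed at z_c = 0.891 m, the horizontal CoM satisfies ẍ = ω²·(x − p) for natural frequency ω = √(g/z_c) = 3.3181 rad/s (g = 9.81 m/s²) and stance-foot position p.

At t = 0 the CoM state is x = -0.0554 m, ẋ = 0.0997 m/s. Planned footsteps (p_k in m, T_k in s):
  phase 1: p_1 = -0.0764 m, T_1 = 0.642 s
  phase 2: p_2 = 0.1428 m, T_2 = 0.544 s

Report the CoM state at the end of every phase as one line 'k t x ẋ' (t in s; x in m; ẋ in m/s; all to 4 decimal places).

1 0.6420 0.1379 0.7146
2 1.1860 0.7645 2.1830

phase 1: p=-0.0764, T=0.642, ωT=2.130220, cosh=4.267766, sinh=4.148954; start (x,ẋ)=(-0.055400, 0.099700) → end (x,ẋ)=(0.137888, 0.714596)
phase 2: p=0.1428, T=0.544, ωT=1.805046, cosh=3.122360, sinh=2.957893; start (x,ẋ)=(0.137888, 0.714596) → end (x,ẋ)=(0.764484, 2.183016)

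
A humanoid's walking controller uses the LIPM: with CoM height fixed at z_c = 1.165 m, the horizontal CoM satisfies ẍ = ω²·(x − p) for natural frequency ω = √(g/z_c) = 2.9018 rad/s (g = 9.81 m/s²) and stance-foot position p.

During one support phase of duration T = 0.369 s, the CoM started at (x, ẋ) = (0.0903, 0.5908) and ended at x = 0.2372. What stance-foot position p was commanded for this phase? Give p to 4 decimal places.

ωT = 2.9018·0.369 = 1.070764; cosh(ωT) = 1.630177, sinh(ωT) = 1.287431
x(T) = p + (x₀−p)·cosh(ωT) + (ẋ₀/ω)·sinh(ωT) ⇒ p·(1 − cosh) = x(T) − x₀·cosh − (ẋ₀/ω)·sinh
numerator   = 0.2372 − (0.0903)·1.630177 − (0.5908/2.9018)·1.287431 = -0.172123
denominator = 1 − 1.630177 = -0.630177
p = -0.172123 / -0.630177 = 0.2731

p = 0.2731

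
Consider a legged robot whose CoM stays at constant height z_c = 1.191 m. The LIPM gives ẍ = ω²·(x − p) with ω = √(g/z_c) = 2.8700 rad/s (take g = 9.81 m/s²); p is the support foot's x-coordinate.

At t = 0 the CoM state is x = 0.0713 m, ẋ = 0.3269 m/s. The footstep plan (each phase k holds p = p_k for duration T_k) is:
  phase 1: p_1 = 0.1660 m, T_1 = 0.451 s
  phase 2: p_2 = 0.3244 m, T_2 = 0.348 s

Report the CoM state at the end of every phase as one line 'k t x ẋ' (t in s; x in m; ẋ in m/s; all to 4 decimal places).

phase 1: p=0.1660, T=0.451, ωT=1.294370, cosh=1.961384, sinh=1.687313; start (x,ẋ)=(0.071300, 0.326900) → end (x,ẋ)=(0.172446, 0.182583)
phase 2: p=0.3244, T=0.348, ωT=0.998760, cosh=1.541625, sinh=1.173289; start (x,ẋ)=(0.172446, 0.182583) → end (x,ẋ)=(0.164786, -0.230206)

1 0.4510 0.1724 0.1826
2 0.7990 0.1648 -0.2302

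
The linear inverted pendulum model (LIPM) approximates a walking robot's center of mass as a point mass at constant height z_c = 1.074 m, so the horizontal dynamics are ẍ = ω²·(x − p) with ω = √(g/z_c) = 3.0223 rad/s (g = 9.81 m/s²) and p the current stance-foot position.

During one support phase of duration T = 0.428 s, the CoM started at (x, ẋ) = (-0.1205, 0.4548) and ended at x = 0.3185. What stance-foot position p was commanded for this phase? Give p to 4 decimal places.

ωT = 3.0223·0.428 = 1.293544; cosh(ωT) = 1.959991, sinh(ωT) = 1.685694
x(T) = p + (x₀−p)·cosh(ωT) + (ẋ₀/ω)·sinh(ωT) ⇒ p·(1 − cosh) = x(T) − x₀·cosh − (ẋ₀/ω)·sinh
numerator   = 0.3185 − (-0.1205)·1.959991 − (0.4548/3.0223)·1.685694 = 0.301013
denominator = 1 − 1.959991 = -0.959991
p = 0.301013 / -0.959991 = -0.3136

p = -0.3136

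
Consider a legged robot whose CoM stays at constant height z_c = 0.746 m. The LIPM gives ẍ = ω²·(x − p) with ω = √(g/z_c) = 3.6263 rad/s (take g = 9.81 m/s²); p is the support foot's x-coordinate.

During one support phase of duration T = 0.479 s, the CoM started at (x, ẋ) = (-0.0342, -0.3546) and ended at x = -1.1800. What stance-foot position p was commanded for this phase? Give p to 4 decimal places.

ωT = 3.6263·0.479 = 1.736998; cosh(ωT) = 2.928156, sinh(ωT) = 2.752108
x(T) = p + (x₀−p)·cosh(ωT) + (ẋ₀/ω)·sinh(ωT) ⇒ p·(1 − cosh) = x(T) − x₀·cosh − (ẋ₀/ω)·sinh
numerator   = -1.1800 − (-0.0342)·2.928156 − (-0.3546/3.6263)·2.752108 = -0.810740
denominator = 1 − 2.928156 = -1.928156
p = -0.810740 / -1.928156 = 0.4205

p = 0.4205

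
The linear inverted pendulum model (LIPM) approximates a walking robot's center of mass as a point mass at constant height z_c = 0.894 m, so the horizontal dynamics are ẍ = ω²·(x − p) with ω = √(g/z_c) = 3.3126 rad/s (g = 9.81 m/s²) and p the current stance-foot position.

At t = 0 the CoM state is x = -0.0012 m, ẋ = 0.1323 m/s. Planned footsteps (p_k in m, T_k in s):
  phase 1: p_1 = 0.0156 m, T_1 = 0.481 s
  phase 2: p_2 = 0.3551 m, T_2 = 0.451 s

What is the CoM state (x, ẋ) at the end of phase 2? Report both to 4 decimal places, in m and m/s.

x = -0.1869, ẋ = -1.5345

phase 1: p=0.0156, T=0.481, ωT=1.593361, cosh=2.561749, sinh=2.358507; start (x,ẋ)=(-0.001200, 0.132300) → end (x,ẋ)=(0.066758, 0.207664)
phase 2: p=0.3551, T=0.451, ωT=1.493983, cosh=2.339639, sinh=2.115163; start (x,ẋ)=(0.066758, 0.207664) → end (x,ẋ)=(-0.186919, -1.534465)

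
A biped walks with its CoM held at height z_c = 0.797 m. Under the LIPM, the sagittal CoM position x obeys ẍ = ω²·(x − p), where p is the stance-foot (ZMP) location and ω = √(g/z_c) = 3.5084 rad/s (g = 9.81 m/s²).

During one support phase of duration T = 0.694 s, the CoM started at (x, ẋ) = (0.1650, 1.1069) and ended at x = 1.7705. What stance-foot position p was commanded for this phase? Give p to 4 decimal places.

ωT = 3.5084·0.694 = 2.434830; cosh(ωT) = 5.750743, sinh(ωT) = 5.663130
x(T) = p + (x₀−p)·cosh(ωT) + (ẋ₀/ω)·sinh(ωT) ⇒ p·(1 − cosh) = x(T) − x₀·cosh − (ẋ₀/ω)·sinh
numerator   = 1.7705 − (0.1650)·5.750743 − (1.1069/3.5084)·5.663130 = -0.965090
denominator = 1 − 5.750743 = -4.750743
p = -0.965090 / -4.750743 = 0.2031

p = 0.2031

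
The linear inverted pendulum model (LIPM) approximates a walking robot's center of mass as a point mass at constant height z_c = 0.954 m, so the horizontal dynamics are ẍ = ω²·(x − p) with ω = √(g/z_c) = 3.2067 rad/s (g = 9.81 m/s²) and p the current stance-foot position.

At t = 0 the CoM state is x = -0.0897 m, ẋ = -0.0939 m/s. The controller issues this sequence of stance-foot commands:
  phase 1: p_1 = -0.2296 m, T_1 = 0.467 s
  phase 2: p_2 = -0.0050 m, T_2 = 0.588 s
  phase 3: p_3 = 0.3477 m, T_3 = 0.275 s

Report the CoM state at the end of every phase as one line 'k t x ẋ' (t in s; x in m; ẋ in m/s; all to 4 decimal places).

phase 1: p=-0.2296, T=0.467, ωT=1.497529, cosh=2.347155, sinh=2.123473; start (x,ẋ)=(-0.089700, -0.093900) → end (x,ẋ)=(0.036587, 0.732229)
phase 2: p=-0.0050, T=0.588, ωT=1.885540, cosh=3.370828, sinh=3.219081; start (x,ẋ)=(0.036587, 0.732229) → end (x,ẋ)=(0.870237, 2.897500)
phase 3: p=0.3477, T=0.275, ωT=0.881843, cosh=1.414683, sinh=1.000663; start (x,ẋ)=(0.870237, 2.897500) → end (x,ẋ)=(1.991100, 5.775774)

1 0.4670 0.0366 0.7322
2 1.0550 0.8702 2.8975
3 1.3300 1.9911 5.7758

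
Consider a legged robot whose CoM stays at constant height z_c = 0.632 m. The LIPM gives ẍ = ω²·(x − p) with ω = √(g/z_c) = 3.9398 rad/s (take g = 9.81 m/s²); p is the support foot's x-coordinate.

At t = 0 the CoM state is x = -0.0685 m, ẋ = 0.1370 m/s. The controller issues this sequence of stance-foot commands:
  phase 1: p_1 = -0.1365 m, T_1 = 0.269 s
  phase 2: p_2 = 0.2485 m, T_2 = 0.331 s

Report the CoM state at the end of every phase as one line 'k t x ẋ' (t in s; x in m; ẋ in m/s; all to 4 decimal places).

1 0.2690 0.0175 0.5616
2 0.6000 0.0349 -0.4420

phase 1: p=-0.1365, T=0.269, ωT=1.059806, cosh=1.616167, sinh=1.269644; start (x,ẋ)=(-0.068500, 0.137000) → end (x,ẋ)=(0.017549, 0.561561)
phase 2: p=0.2485, T=0.331, ωT=1.304074, cosh=1.977849, sinh=1.706426; start (x,ẋ)=(0.017549, 0.561561) → end (x,ẋ)=(0.034940, -0.441994)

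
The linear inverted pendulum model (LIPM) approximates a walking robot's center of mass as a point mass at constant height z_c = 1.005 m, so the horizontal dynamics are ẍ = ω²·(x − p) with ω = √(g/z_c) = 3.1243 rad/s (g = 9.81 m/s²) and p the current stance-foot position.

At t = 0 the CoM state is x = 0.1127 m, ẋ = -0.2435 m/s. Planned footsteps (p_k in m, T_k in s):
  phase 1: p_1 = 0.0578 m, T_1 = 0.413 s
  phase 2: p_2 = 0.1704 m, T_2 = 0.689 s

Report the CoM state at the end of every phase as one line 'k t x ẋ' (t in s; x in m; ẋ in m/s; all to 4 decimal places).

1 0.4130 0.0342 -0.1879
2 1.1020 -0.6789 -2.6260

phase 1: p=0.0578, T=0.413, ωT=1.290336, cosh=1.954593, sinh=1.679414; start (x,ẋ)=(0.112700, -0.243500) → end (x,ẋ)=(0.034218, -0.187883)
phase 2: p=0.1704, T=0.689, ωT=2.152643, cosh=4.361876, sinh=4.245699; start (x,ẋ)=(0.034218, -0.187883) → end (x,ẋ)=(-0.678930, -2.625958)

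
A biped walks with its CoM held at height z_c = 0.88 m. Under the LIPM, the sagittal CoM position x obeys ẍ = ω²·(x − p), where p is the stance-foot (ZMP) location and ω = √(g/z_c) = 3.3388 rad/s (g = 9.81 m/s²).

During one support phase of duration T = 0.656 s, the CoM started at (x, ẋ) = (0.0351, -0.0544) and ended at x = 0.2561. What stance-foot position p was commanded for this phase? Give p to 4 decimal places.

ωT = 3.3388·0.656 = 2.190253; cosh(ωT) = 4.524680, sinh(ωT) = 4.412792
x(T) = p + (x₀−p)·cosh(ωT) + (ẋ₀/ω)·sinh(ωT) ⇒ p·(1 − cosh) = x(T) − x₀·cosh − (ẋ₀/ω)·sinh
numerator   = 0.2561 − (0.0351)·4.524680 − (-0.0544/3.3388)·4.412792 = 0.169183
denominator = 1 − 4.524680 = -3.524680
p = 0.169183 / -3.524680 = -0.0480

p = -0.0480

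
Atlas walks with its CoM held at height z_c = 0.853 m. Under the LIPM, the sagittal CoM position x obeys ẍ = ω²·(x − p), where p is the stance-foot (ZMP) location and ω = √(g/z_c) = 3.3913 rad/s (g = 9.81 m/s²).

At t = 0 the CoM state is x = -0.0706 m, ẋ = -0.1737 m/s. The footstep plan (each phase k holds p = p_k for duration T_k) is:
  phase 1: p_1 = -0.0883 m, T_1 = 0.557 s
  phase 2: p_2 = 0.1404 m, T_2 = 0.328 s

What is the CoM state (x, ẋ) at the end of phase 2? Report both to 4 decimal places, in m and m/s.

x = -0.5803, ẋ = -2.2009

phase 1: p=-0.0883, T=0.557, ωT=1.888954, cosh=3.381840, sinh=3.230610; start (x,ẋ)=(-0.070600, -0.173700) → end (x,ẋ)=(-0.193911, -0.393505)
phase 2: p=0.1404, T=0.328, ωT=1.112346, cosh=1.685137, sinh=1.356350; start (x,ẋ)=(-0.193911, -0.393505) → end (x,ẋ)=(-0.580342, -2.200870)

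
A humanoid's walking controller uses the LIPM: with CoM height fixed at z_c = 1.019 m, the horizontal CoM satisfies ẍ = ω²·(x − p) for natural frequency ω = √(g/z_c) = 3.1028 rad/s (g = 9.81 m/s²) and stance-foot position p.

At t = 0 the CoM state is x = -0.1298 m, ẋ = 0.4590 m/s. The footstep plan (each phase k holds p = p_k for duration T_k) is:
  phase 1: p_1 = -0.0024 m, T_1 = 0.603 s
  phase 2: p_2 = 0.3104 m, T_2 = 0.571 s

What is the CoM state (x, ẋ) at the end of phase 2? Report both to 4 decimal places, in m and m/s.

phase 1: p=-0.0024, T=0.603, ωT=1.870988, cosh=3.324342, sinh=3.170371; start (x,ẋ)=(-0.129800, 0.459000) → end (x,ẋ)=(0.043075, 0.272636)
phase 2: p=0.3104, T=0.571, ωT=1.771699, cosh=3.025440, sinh=2.855396; start (x,ẋ)=(0.043075, 0.272636) → end (x,ẋ)=(-0.247480, -1.543585)

x = -0.2475, ẋ = -1.5436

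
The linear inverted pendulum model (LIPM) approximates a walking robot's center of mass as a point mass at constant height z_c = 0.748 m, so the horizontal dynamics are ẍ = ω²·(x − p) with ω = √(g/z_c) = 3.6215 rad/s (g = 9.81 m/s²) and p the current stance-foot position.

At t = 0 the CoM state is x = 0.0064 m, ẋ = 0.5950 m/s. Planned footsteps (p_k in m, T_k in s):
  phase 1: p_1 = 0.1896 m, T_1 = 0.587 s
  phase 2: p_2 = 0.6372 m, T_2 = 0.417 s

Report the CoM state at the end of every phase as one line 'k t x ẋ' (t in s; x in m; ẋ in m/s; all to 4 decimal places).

phase 1: p=0.1896, T=0.587, ωT=2.125821, cosh=4.249553, sinh=4.130218; start (x,ẋ)=(0.006400, 0.595000) → end (x,ẋ)=(0.089663, -0.211745)
phase 2: p=0.6372, T=0.417, ωT=1.510166, cosh=2.374177, sinh=2.153303; start (x,ẋ)=(0.089663, -0.211745) → end (x,ẋ)=(-0.788652, -4.772521)

1 0.5870 0.0897 -0.2117
2 1.0040 -0.7887 -4.7725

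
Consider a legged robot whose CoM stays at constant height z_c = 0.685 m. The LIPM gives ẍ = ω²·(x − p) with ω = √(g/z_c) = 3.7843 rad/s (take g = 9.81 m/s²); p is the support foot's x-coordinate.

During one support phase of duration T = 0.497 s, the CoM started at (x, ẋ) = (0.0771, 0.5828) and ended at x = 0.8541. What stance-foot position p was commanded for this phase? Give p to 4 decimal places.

ωT = 3.7843·0.497 = 1.880797; cosh(ωT) = 3.355600, sinh(ωT) = 3.203131
x(T) = p + (x₀−p)·cosh(ωT) + (ẋ₀/ω)·sinh(ωT) ⇒ p·(1 − cosh) = x(T) − x₀·cosh − (ẋ₀/ω)·sinh
numerator   = 0.8541 − (0.0771)·3.355600 − (0.5828/3.7843)·3.203131 = 0.102086
denominator = 1 − 3.355600 = -2.355600
p = 0.102086 / -2.355600 = -0.0433

p = -0.0433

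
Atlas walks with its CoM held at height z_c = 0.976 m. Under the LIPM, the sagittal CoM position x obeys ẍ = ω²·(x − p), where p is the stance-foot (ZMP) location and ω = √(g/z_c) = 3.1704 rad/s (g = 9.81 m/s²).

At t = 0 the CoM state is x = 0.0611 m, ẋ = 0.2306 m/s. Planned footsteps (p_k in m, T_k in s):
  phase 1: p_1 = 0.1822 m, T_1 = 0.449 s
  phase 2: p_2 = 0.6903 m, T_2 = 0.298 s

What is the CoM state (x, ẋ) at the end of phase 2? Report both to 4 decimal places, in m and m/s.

phase 1: p=0.1822, T=0.449, ωT=1.423510, cosh=2.196266, sinh=1.955399; start (x,ẋ)=(0.061100, 0.230600) → end (x,ẋ)=(0.058459, -0.244288)
phase 2: p=0.6903, T=0.298, ωT=0.944779, cosh=1.480505, sinh=1.091740; start (x,ẋ)=(0.058459, -0.244288) → end (x,ẋ)=(-0.329266, -2.548632)

x = -0.3293, ẋ = -2.5486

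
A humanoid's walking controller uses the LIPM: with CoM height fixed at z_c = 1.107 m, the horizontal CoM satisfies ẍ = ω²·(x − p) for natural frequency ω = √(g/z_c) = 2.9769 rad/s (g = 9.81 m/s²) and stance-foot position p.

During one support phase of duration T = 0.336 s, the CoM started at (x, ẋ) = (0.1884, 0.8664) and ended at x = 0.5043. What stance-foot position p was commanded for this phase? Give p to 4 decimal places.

ωT = 2.9769·0.336 = 1.000238; cosh(ωT) = 1.543361, sinh(ωT) = 1.175569
x(T) = p + (x₀−p)·cosh(ωT) + (ẋ₀/ω)·sinh(ωT) ⇒ p·(1 − cosh) = x(T) − x₀·cosh − (ẋ₀/ω)·sinh
numerator   = 0.5043 − (0.1884)·1.543361 − (0.8664/2.9769)·1.175569 = -0.128608
denominator = 1 − 1.543361 = -0.543361
p = -0.128608 / -0.543361 = 0.2367

p = 0.2367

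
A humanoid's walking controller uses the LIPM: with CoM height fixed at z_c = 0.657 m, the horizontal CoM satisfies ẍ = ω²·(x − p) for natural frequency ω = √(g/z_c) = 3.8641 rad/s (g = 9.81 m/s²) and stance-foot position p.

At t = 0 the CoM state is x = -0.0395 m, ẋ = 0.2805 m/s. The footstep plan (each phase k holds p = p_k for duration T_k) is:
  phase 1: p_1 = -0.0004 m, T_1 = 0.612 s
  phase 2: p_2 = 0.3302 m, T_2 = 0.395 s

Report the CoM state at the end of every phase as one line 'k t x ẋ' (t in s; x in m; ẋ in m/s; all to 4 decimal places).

phase 1: p=-0.0004, T=0.612, ωT=2.364829, cosh=5.368093, sinh=5.274128; start (x,ẋ)=(-0.039500, 0.280500) → end (x,ẋ)=(0.172563, 0.708902)
phase 2: p=0.3302, T=0.395, ωT=1.526320, cosh=2.409272, sinh=2.191938; start (x,ẋ)=(0.172563, 0.708902) → end (x,ẋ)=(0.352540, 0.372775)

1 0.6120 0.1726 0.7089
2 1.0070 0.3525 0.3728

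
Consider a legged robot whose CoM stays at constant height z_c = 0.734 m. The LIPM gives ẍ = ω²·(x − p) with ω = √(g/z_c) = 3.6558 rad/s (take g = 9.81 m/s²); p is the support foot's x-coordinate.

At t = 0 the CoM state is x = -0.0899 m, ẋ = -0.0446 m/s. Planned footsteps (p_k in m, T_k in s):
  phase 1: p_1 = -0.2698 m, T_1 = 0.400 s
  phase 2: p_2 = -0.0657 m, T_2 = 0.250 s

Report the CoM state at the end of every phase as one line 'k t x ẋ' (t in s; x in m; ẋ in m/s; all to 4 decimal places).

phase 1: p=-0.2698, T=0.400, ωT=1.462320, cosh=2.273830, sinh=2.042131; start (x,ẋ)=(-0.089900, -0.044600) → end (x,ẋ)=(0.114348, 1.241653)
phase 2: p=-0.0657, T=0.250, ωT=0.913950, cosh=1.447546, sinh=1.046609; start (x,ẋ)=(0.114348, 1.241653) → end (x,ẋ)=(0.550398, 2.486250)

1 0.4000 0.1143 1.2417
2 0.6500 0.5504 2.4862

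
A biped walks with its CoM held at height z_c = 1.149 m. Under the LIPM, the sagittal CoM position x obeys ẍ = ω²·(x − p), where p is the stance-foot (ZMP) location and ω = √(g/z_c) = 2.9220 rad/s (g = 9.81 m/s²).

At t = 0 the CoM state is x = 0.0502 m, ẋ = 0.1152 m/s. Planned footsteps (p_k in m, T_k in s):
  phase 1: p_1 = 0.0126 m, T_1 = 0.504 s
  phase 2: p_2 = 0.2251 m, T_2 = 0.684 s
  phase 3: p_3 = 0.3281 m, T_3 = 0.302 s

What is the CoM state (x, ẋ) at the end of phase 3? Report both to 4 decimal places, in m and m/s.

x = 1.2767, ẋ = 2.9313

phase 1: p=0.0126, T=0.504, ωT=1.472688, cosh=2.295125, sinh=2.065817; start (x,ẋ)=(0.050200, 0.115200) → end (x,ẋ)=(0.180342, 0.491364)
phase 2: p=0.2251, T=0.684, ωT=1.998648, cosh=3.757296, sinh=3.621777; start (x,ẋ)=(0.180342, 0.491364) → end (x,ẋ)=(0.665968, 1.372529)
phase 3: p=0.3281, T=0.302, ωT=0.882444, cosh=1.415285, sinh=1.001514; start (x,ẋ)=(0.665968, 1.372529) → end (x,ẋ)=(1.276713, 2.931265)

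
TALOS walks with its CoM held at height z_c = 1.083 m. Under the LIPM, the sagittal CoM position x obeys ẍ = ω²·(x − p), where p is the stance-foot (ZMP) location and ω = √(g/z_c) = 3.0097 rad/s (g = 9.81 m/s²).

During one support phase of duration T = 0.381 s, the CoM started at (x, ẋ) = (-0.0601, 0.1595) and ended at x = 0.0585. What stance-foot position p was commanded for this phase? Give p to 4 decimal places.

ωT = 3.0097·0.381 = 1.146696; cosh(ωT) = 1.732730, sinh(ωT) = 1.415045
x(T) = p + (x₀−p)·cosh(ωT) + (ẋ₀/ω)·sinh(ωT) ⇒ p·(1 − cosh) = x(T) − x₀·cosh − (ẋ₀/ω)·sinh
numerator   = 0.0585 − (-0.0601)·1.732730 − (0.1595/3.0097)·1.415045 = 0.087646
denominator = 1 − 1.732730 = -0.732730
p = 0.087646 / -0.732730 = -0.1196

p = -0.1196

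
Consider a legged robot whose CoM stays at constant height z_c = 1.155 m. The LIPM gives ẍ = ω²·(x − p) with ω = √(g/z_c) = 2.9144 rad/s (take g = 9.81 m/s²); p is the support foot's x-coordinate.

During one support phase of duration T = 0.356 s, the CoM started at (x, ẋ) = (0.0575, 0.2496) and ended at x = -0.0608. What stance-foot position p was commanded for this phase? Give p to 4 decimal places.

ωT = 2.9144·0.356 = 1.037526; cosh(ωT) = 1.588279, sinh(ωT) = 1.233949
x(T) = p + (x₀−p)·cosh(ωT) + (ẋ₀/ω)·sinh(ωT) ⇒ p·(1 − cosh) = x(T) − x₀·cosh − (ẋ₀/ω)·sinh
numerator   = -0.0608 − (0.0575)·1.588279 − (0.2496/2.9144)·1.233949 = -0.257806
denominator = 1 − 1.588279 = -0.588279
p = -0.257806 / -0.588279 = 0.4382

p = 0.4382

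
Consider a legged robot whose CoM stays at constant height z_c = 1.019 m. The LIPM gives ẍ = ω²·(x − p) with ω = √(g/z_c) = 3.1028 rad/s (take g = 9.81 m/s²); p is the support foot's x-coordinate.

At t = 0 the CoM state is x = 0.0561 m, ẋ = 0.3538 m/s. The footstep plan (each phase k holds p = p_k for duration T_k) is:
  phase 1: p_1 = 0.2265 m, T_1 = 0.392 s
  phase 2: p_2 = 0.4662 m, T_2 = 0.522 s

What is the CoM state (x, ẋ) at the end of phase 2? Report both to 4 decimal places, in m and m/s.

phase 1: p=0.2265, T=0.392, ωT=1.216298, cosh=1.835498, sinh=1.539172; start (x,ẋ)=(0.056100, 0.353800) → end (x,ẋ)=(0.089237, -0.164388)
phase 2: p=0.4662, T=0.522, ωT=1.619662, cosh=2.624673, sinh=2.426707; start (x,ẋ)=(0.089237, -0.164388) → end (x,ẋ)=(-0.651773, -3.269841)

x = -0.6518, ẋ = -3.2698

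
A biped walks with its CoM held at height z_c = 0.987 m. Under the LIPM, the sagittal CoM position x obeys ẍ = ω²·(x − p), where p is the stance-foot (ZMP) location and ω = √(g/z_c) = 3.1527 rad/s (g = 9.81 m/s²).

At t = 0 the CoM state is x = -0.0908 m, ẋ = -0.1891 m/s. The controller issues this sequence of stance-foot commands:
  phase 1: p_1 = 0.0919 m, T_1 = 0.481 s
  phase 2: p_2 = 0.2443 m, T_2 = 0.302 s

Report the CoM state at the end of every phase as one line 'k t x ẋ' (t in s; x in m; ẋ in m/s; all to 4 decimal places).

phase 1: p=0.0919, T=0.481, ωT=1.516449, cosh=2.387753, sinh=2.168263; start (x,ẋ)=(-0.090800, -0.189100) → end (x,ẋ)=(-0.474396, -1.700440)
phase 2: p=0.2443, T=0.302, ωT=0.952115, cosh=1.488555, sinh=1.102631; start (x,ẋ)=(-0.474396, -1.700440) → end (x,ẋ)=(-1.420233, -5.029574)

1 0.4810 -0.4744 -1.7004
2 0.7830 -1.4202 -5.0296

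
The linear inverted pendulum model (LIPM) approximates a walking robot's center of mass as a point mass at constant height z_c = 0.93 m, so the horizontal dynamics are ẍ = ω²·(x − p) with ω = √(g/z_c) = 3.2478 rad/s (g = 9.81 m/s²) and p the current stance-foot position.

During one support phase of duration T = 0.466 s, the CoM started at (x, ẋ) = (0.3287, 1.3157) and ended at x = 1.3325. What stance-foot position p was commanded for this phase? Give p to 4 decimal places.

p = 0.2358

ωT = 3.2478·0.466 = 1.513475; cosh(ωT) = 2.381316, sinh(ωT) = 2.161172
x(T) = p + (x₀−p)·cosh(ωT) + (ẋ₀/ω)·sinh(ωT) ⇒ p·(1 − cosh) = x(T) − x₀·cosh − (ẋ₀/ω)·sinh
numerator   = 1.3325 − (0.3287)·2.381316 − (1.3157/3.2478)·2.161172 = -0.325740
denominator = 1 − 2.381316 = -1.381316
p = -0.325740 / -1.381316 = 0.2358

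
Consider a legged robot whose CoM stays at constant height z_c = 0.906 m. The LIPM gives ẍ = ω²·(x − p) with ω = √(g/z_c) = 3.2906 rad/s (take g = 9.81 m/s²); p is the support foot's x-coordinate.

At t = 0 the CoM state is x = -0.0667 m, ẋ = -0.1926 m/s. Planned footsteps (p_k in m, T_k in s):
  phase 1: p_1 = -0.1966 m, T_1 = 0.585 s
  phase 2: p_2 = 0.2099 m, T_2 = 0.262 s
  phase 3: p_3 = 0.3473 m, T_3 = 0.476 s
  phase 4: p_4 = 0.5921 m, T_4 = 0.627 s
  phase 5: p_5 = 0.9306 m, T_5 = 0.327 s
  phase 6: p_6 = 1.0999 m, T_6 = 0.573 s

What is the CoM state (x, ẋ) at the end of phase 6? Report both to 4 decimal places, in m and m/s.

phase 1: p=-0.1966, T=0.585, ωT=1.925001, cosh=3.500516, sinh=3.354640; start (x,ẋ)=(-0.066700, -0.192600) → end (x,ẋ)=(0.061769, 0.759738)
phase 2: p=0.2099, T=0.262, ωT=0.862137, cosh=1.395238, sinh=0.972979; start (x,ẋ)=(0.061769, 0.759738) → end (x,ẋ)=(0.227864, 0.585745)
phase 3: p=0.3473, T=0.476, ωT=1.566326, cosh=2.498915, sinh=2.290104; start (x,ẋ)=(0.227864, 0.585745) → end (x,ẋ)=(0.456492, 0.563682)
phase 4: p=0.5921, T=0.627, ωT=2.063206, cosh=3.999106, sinh=3.872060; start (x,ẋ)=(0.456492, 0.563682) → end (x,ẋ)=(0.713074, 0.526384)
phase 5: p=0.9306, T=0.327, ωT=1.076026, cosh=1.636974, sinh=1.296027; start (x,ẋ)=(0.713074, 0.526384) → end (x,ẋ)=(0.781836, -0.066005)
phase 6: p=1.0999, T=0.573, ωT=1.885514, cosh=3.370745, sinh=3.218994; start (x,ẋ)=(0.781836, -0.066005) → end (x,ẋ)=(-0.036780, -3.591551)

x = -0.0368, ẋ = -3.5916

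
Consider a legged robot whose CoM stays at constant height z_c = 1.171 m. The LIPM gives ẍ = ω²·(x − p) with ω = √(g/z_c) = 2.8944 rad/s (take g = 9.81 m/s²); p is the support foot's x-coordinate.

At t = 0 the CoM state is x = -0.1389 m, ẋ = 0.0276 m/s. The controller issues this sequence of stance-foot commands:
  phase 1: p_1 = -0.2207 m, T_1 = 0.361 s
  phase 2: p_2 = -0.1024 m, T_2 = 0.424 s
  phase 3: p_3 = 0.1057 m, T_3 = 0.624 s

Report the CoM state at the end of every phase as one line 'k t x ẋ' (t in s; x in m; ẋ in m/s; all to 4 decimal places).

1 0.3610 -0.0782 0.3390
2 0.7850 0.1252 0.7374
3 1.4090 0.9209 2.4715

phase 1: p=-0.2207, T=0.361, ωT=1.044878, cosh=1.597394, sinh=1.245659; start (x,ẋ)=(-0.138900, 0.027600) → end (x,ẋ)=(-0.078155, 0.339013)
phase 2: p=-0.1024, T=0.424, ωT=1.227226, cosh=1.852428, sinh=1.559323; start (x,ẋ)=(-0.078155, 0.339013) → end (x,ẋ)=(0.125151, 0.737422)
phase 3: p=0.1057, T=0.624, ωT=1.806106, cosh=3.125495, sinh=2.961202; start (x,ẋ)=(0.125151, 0.737422) → end (x,ẋ)=(0.920935, 2.471521)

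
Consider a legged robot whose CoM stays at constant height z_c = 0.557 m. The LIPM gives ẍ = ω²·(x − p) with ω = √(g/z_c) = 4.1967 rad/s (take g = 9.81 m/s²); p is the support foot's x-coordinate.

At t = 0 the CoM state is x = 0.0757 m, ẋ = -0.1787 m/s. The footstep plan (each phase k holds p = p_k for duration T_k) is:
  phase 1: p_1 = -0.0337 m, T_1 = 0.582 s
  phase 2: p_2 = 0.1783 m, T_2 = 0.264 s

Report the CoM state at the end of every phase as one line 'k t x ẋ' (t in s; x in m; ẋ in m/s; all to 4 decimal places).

phase 1: p=-0.0337, T=0.582, ωT=2.442479, cosh=5.794234, sinh=5.707289; start (x,ẋ)=(0.075700, -0.178700) → end (x,ẋ)=(0.357167, 1.584895)
phase 2: p=0.1783, T=0.264, ωT=1.107929, cosh=1.679161, sinh=1.348919; start (x,ẋ)=(0.357167, 1.584895) → end (x,ẋ)=(0.988069, 3.673860)

1 0.5820 0.3572 1.5849
2 0.8460 0.9881 3.6739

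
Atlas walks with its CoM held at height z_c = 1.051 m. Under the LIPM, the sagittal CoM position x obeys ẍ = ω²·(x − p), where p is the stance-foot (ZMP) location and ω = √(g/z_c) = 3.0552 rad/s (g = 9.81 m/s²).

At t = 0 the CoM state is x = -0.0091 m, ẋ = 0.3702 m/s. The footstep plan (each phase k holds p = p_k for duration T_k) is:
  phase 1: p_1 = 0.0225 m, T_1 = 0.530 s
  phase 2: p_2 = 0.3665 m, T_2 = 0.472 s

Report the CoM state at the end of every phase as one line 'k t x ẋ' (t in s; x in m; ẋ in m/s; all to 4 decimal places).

1 0.5300 0.2335 0.7371
2 1.0020 0.5512 0.8347

phase 1: p=0.0225, T=0.530, ωT=1.619256, cosh=2.623689, sinh=2.425643; start (x,ẋ)=(-0.009100, 0.370200) → end (x,ẋ)=(0.233508, 0.737108)
phase 2: p=0.3665, T=0.472, ωT=1.442054, cosh=2.232909, sinh=1.996467; start (x,ẋ)=(0.233508, 0.737108) → end (x,ẋ)=(0.551215, 0.834693)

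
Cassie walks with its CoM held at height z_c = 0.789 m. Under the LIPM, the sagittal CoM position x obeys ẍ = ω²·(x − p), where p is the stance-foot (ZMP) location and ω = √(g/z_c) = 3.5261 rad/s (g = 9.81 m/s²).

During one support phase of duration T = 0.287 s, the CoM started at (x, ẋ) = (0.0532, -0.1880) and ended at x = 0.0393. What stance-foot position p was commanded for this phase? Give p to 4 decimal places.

ωT = 3.5261·0.287 = 1.011991; cosh(ωT) = 1.557283, sinh(ωT) = 1.193789
x(T) = p + (x₀−p)·cosh(ωT) + (ẋ₀/ω)·sinh(ωT) ⇒ p·(1 − cosh) = x(T) − x₀·cosh − (ẋ₀/ω)·sinh
numerator   = 0.0393 − (0.0532)·1.557283 − (-0.1880/3.5261)·1.193789 = 0.020101
denominator = 1 − 1.557283 = -0.557283
p = 0.020101 / -0.557283 = -0.0361

p = -0.0361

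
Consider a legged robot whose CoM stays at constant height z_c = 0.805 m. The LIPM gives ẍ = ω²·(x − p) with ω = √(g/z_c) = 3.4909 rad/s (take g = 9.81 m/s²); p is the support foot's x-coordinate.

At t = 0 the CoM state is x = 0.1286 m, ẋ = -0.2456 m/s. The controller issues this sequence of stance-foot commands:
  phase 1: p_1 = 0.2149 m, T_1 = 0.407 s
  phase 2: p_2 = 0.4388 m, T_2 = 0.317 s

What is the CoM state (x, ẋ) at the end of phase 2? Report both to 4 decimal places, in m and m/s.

x = -0.9181, ẋ = -4.4740

phase 1: p=0.2149, T=0.407, ωT=1.420796, cosh=2.190969, sinh=1.949447; start (x,ẋ)=(0.128600, -0.245600) → end (x,ẋ)=(-0.111333, -1.125402)
phase 2: p=0.4388, T=0.317, ωT=1.106615, cosh=1.677391, sinh=1.346715; start (x,ẋ)=(-0.111333, -1.125402) → end (x,ẋ)=(-0.918143, -4.474047)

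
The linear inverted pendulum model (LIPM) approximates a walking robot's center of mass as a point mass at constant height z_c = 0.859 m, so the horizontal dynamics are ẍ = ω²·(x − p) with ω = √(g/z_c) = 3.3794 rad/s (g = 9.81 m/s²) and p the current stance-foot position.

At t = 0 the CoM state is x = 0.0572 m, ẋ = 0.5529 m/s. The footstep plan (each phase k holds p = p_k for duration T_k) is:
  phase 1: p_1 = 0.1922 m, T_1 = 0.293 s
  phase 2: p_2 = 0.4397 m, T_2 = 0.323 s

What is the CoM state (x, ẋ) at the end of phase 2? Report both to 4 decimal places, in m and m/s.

phase 1: p=0.1922, T=0.293, ωT=0.990164, cosh=1.531596, sinh=1.160080; start (x,ẋ)=(0.057200, 0.552900) → end (x,ẋ)=(0.175234, 0.317569)
phase 2: p=0.4397, T=0.323, ωT=1.091546, cosh=1.657287, sinh=1.321590; start (x,ẋ)=(0.175234, 0.317569) → end (x,ẋ)=(0.125596, -0.654850)

x = 0.1256, ẋ = -0.6549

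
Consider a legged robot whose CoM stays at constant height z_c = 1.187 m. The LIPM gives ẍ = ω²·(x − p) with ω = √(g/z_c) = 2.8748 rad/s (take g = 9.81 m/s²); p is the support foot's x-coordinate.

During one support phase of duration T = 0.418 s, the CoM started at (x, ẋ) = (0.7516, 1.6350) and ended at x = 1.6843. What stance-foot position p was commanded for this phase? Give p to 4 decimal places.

ωT = 2.8748·0.418 = 1.201666; cosh(ωT) = 1.813173, sinh(ωT) = 1.512481
x(T) = p + (x₀−p)·cosh(ωT) + (ẋ₀/ω)·sinh(ωT) ⇒ p·(1 − cosh) = x(T) − x₀·cosh − (ẋ₀/ω)·sinh
numerator   = 1.6843 − (0.7516)·1.813173 − (1.6350/2.8748)·1.512481 = -0.538682
denominator = 1 − 1.813173 = -0.813173
p = -0.538682 / -0.813173 = 0.6624

p = 0.6624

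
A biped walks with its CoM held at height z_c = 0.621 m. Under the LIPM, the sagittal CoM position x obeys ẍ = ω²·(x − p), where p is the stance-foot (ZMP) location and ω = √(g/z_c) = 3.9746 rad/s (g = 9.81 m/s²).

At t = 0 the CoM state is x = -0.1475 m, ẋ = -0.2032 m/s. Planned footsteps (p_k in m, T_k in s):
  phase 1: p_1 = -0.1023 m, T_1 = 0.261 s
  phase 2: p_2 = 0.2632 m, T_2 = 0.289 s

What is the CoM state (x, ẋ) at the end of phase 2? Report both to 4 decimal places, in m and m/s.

phase 1: p=-0.1023, T=0.261, ωT=1.037371, cosh=1.588086, sinh=1.233701; start (x,ẋ)=(-0.147500, -0.203200) → end (x,ẋ)=(-0.237154, -0.544336)
phase 2: p=0.2632, T=0.289, ωT=1.148659, cosh=1.735512, sinh=1.418450; start (x,ẋ)=(-0.237154, -0.544336) → end (x,ẋ)=(-0.799432, -3.765583)

x = -0.7994, ẋ = -3.7656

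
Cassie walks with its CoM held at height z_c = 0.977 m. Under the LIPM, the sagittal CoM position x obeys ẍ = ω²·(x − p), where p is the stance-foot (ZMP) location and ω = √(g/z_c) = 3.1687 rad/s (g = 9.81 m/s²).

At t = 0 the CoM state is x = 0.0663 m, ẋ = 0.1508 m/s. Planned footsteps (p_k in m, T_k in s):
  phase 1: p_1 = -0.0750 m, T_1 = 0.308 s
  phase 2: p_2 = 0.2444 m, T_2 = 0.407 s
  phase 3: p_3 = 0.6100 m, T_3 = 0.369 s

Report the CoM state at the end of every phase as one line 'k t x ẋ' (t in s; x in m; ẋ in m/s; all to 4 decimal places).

1 0.3080 0.1933 0.7382
2 0.7150 0.5355 1.1703
3 1.0840 1.0157 1.7224

phase 1: p=-0.0750, T=0.308, ωT=0.975960, cosh=1.515272, sinh=1.138441; start (x,ẋ)=(0.066300, 0.150800) → end (x,ẋ)=(0.193287, 0.738225)
phase 2: p=0.2444, T=0.407, ωT=1.289661, cosh=1.953460, sinh=1.678095; start (x,ẋ)=(0.193287, 0.738225) → end (x,ẋ)=(0.535505, 1.170305)
phase 3: p=0.6100, T=0.369, ωT=1.169250, cosh=1.765089, sinh=1.454489; start (x,ẋ)=(0.535505, 1.170305) → end (x,ẋ)=(1.015701, 1.722360)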